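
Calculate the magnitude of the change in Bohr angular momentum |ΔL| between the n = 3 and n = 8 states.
5.27286e-34 J·s (or 5ℏ)

In the Bohr model, L_n = nℏ where ℏ = 1.0545718e-34 J·s.

L_8 = 8ℏ = 8.4365744e-34 J·s
L_3 = 3ℏ = 3.1637154e-34 J·s

ΔL = L_8 - L_3 = (8 - 3)ℏ = 5ℏ
ΔL = 5 × 1.0545718e-34 J·s = 5.27286e-34 J·s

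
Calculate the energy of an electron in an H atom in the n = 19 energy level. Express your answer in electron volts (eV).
-0.04 eV

The energy levels of a hydrogen-like atom are given by:
E_n = -13.6057 eV / n²

For n = 19:
E_19 = -13.6057 eV / 19²
E_19 = -13.6057 eV / 361
E_19 = -0.04 eV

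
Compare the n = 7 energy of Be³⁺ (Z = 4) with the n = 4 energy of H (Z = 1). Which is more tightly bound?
Be³⁺ at n = 7 (E = -4.44268 eV)

Using E_n = -13.6057 Z² / n² eV:

Be³⁺ (Z = 4) at n = 7:
E = -13.6057 × 4² / 7² = -13.6057 × 16 / 49 = -4.44267755 eV

H (Z = 1) at n = 4:
E = -13.6057 × 1² / 4² = -13.6057 × 1 / 16 = -0.85035625 eV

Since -4.44267755 eV < -0.85035625 eV,
Be³⁺ at n = 7 is more tightly bound (requires more energy to ionize).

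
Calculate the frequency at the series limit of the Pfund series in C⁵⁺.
4.7374e+15 Hz

The series limit corresponds to the transition from n = ∞ to n = 5.
This is the highest energy (shortest wavelength) transition in the Pfund series.

E_∞ = 0 eV
E_5 = -13.6057 × 6² / 5² = -19.592208 eV

Energy at series limit:
ΔE = E_∞ - E_5 = 0 - (-19.592208) = 19.592208 eV
E = 19.592208 eV × (1.602177 × 10⁻¹⁹ J/eV) = 3.139019e-18 J
f = E/h = 3.139019e-18 J / (6.62607 × 10⁻³⁴ J·s) = 4.7374e+15 Hz

This energy equals the ionization energy from the n = 5 state of C⁵⁺.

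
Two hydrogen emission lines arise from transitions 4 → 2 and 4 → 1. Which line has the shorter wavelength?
4 → 1

Calculate the energy for each transition:

Transition 4 → 2:
ΔE₁ = |E_2 - E_4| = |-13.6057/2² - (-13.6057/4²)|
ΔE₁ = |-3.401425000 - (-0.850356250)| = 2.551069 eV

Transition 4 → 1:
ΔE₂ = |E_1 - E_4| = |-13.6057/1² - (-13.6057/4²)|
ΔE₂ = |-13.605700000 - (-0.850356250)| = 12.755344 eV

Since 12.755344 eV > 2.551069 eV, the transition 4 → 1 emits the more energetic photon.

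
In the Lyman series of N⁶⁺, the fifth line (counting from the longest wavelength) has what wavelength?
1.91286 nm

The lines of a series are numbered from the longest wavelength (smallest ΔE) outward; the fifth line is the transition from n = n_f + 5 to n_f.
The Lyman series has all transitions ending at n_f = 1.

For N⁶⁺ (Z = 7), the fifth line (ε-line) is the jump from n = 6 to n = 1:
E_6 = -13.6057 × 7² / 6² = -18.5188694 eV
E_1 = -13.6057 × 7² / 1² = -666.6793000 eV
ΔE = E_6 - E_1 = 648.1604306 eV

λ = hc/E = 1239.84 eV·nm / 648.1604306 eV
λ = 1.91286 nm

This is the ε-line of the Lyman series in N⁶⁺.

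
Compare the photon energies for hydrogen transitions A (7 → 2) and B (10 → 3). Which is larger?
7 → 2

Calculate the energy for each transition:

Transition 7 → 2:
ΔE₁ = |E_2 - E_7| = |-13.6057/2² - (-13.6057/7²)|
ΔE₁ = |-3.4014250000 - (-0.2776673469)| = 3.1237577 eV

Transition 10 → 3:
ΔE₂ = |E_3 - E_10| = |-13.6057/3² - (-13.6057/10²)|
ΔE₂ = |-1.5117444444 - (-0.1360570000)| = 1.3756874 eV

Since 3.1237577 eV > 1.3756874 eV, the transition 7 → 2 emits the more energetic photon.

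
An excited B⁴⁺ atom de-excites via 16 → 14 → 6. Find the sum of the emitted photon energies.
8.12 eV

The energy levels of B⁴⁺ are E_n = -13.6057 × 5² / n² eV.

First transition (16 → 14):
ΔE₁ = |E_14 - E_16|
ΔE₁ = |-1.73542092 - (-1.32868164)| = 0.40674 eV

Second transition (14 → 6):
ΔE₂ = |E_6 - E_14|
ΔE₂ = |-9.44840278 - (-1.73542092)| = 7.71298 eV

Total energy released:
E_total = ΔE₁ + ΔE₂ = 0.40674 + 7.71298 = 8.12 eV

Note: This equals the direct transition 16 → 6: 8.12 eV ✓
Energy is conserved regardless of the path taken.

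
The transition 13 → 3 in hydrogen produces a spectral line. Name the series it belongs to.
Paschen series

The spectral series in hydrogen are named based on the final (lower) energy level:
- Lyman series: n_final = 1 (ultraviolet)
- Balmer series: n_final = 2 (visible/near-UV)
- Paschen series: n_final = 3 (infrared)
- Brackett series: n_final = 4 (infrared)
- Pfund series: n_final = 5 (far infrared)

Since this transition ends at n = 3, it belongs to the Paschen series.

For reference, this 13 → 3 line has photon energy
ΔE = 13.6057 eV × (1/3² - 1/13²) = 1.43123734 eV,
corresponding to wavelength λ = hc/ΔE = 1239.84 eV·nm / 1.43123734 eV = 866.2714 nm in the infrared region.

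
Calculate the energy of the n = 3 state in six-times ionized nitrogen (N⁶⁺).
-74.08 eV

For hydrogen-like ions, the energy levels scale with Z²:
E_n = -13.6057 Z² / n² eV

For N⁶⁺ (Z = 7) at n = 3:
E_3 = -13.6057 × 7² / 3²
E_3 = -13.6057 × 49 / 9
E_3 = -666.6793 / 9
E_3 = -74.08 eV

The energy is 49 times more negative than hydrogen at the same n due to the stronger nuclear charge.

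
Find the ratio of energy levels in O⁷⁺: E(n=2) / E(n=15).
56.25000

Using E_n = -13.6057 Z² / n² eV with Z = 8:

E_2 = -13.6057 × 8² / 2² = -870.7648 / 4 = -217.69120000000 eV
E_15 = -13.6057 × 8² / 15² = -870.7648 / 225 = -3.87006577778 eV

The ratio is:
E_2/E_15 = (-217.69120000000) / (-3.87006577778)
E_2/E_15 = (-870.7648/4) / (-870.7648/225)
E_2/E_15 = 225/4
E_2/E_15 = 56.25000
(Note: the Z² factors cancel in the ratio.)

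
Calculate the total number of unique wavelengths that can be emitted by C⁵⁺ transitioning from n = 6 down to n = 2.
10

The electron can occupy levels n = 2, 3, ..., 6 during de-excitation — that is m = 6 - 2 + 1 = 5 distinct levels.

The number of distinct spectral lines equals the number of ways to choose 2 of these m levels (each pair gives one possible emission transition):

Number of lines = m(m-1)/2 = 5×4/2 = 10

These correspond to all possible transitions between the 5 levels:
6 → 5, 6 → 4, 6 → 3, 6 → 2, 5 → 4, 5 → 3, 5 → 2, 4 → 3...

Each transition produces a photon with a unique energy (and thus wavelength). This count does not depend on Z.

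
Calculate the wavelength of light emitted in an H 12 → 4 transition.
1640.2772 nm

First, find the transition energy using E_n = -13.6057 / n² eV:
E_12 = -13.6057 / 12² = -0.0944840278 eV
E_4 = -13.6057 / 4² = -0.8503562500 eV

Photon energy: |ΔE| = |E_4 - E_12| = 0.7558722222 eV

Convert to wavelength using E = hc/λ with hc = 1239.84 eV·nm:
λ = hc/E = 1239.84 eV·nm / 0.7558722222 eV
λ = 1640.2772 nm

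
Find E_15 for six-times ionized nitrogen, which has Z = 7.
-2.96 eV

For hydrogen-like ions, the energy levels scale with Z²:
E_n = -13.6057 Z² / n² eV

For N⁶⁺ (Z = 7) at n = 15:
E_15 = -13.6057 × 7² / 15²
E_15 = -13.6057 × 49 / 225
E_15 = -666.6793 / 225
E_15 = -2.96 eV

The energy is 49 times more negative than hydrogen at the same n due to the stronger nuclear charge.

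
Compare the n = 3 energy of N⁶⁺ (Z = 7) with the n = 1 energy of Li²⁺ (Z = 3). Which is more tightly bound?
Li²⁺ at n = 1 (E = -122.451 eV)

Using E_n = -13.6057 Z² / n² eV:

N⁶⁺ (Z = 7) at n = 3:
E = -13.6057 × 7² / 3² = -13.6057 × 49 / 9 = -74.075478 eV

Li²⁺ (Z = 3) at n = 1:
E = -13.6057 × 3² / 1² = -13.6057 × 9 / 1 = -122.451300 eV

Since -122.451300 eV < -74.075478 eV,
Li²⁺ at n = 1 is more tightly bound (requires more energy to ionize).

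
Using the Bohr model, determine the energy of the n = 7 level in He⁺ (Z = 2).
-1.110669 eV

For hydrogen-like ions, the energy levels scale with Z²:
E_n = -13.6057 Z² / n² eV

For He⁺ (Z = 2) at n = 7:
E_7 = -13.6057 × 2² / 7²
E_7 = -13.6057 × 4 / 49
E_7 = -54.4228 / 49
E_7 = -1.110669 eV

The energy is 4 times more negative than hydrogen at the same n due to the stronger nuclear charge.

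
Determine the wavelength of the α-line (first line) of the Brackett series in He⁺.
1012.52 nm

The longest wavelength corresponds to the smallest energy transition in the series.
The Brackett series has all transitions ending at n_f = 4.

For He⁺ (Z = 2), the first line (α-line) is the jump from n = 5 to n = 4:
E_5 = -13.6057 × 2² / 5² = -2.1769120 eV
E_4 = -13.6057 × 2² / 4² = -3.4014250 eV
ΔE = E_5 - E_4 = 1.2245130 eV

λ = hc/E = 1239.84 eV·nm / 1.2245130 eV
λ = 1012.52 nm

This is the α-line of the Brackett series in He⁺.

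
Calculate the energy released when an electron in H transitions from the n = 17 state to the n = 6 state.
0.33086 eV

The energy levels are E_n = -13.6057 eV / n².

Energy at n = 17: E_17 = -13.6057 / 17² = -0.04707855 eV
Energy at n = 6: E_6 = -13.6057 / 6² = -0.37793611 eV

For emission (electron falling to lower state), the photon energy is:
E_photon = E_17 - E_6 = |-0.04707855 - (-0.37793611)|
E_photon = 0.33086 eV

This energy is carried away by the emitted photon.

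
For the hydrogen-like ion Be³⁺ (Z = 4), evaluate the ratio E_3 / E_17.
32.11

Using E_n = -13.6057 Z² / n² eV with Z = 4:

E_3 = -13.6057 × 4² / 3² = -217.6912 / 9 = -24.18791111 eV
E_17 = -13.6057 × 4² / 17² = -217.6912 / 289 = -0.75325675 eV

The ratio is:
E_3/E_17 = (-24.18791111) / (-0.75325675)
E_3/E_17 = (-217.6912/9) / (-217.6912/289)
E_3/E_17 = 289/9
E_3/E_17 = 32.11
(Note: the Z² factors cancel in the ratio.)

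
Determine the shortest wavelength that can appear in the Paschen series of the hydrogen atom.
820.1386 nm

The series limit corresponds to the transition from n = ∞ to n = 3.
This is the highest energy (shortest wavelength) transition in the Paschen series.

E_∞ = 0 eV
E_3 = -13.6057 / 3² = -1.51174444 eV

Energy at series limit:
ΔE = E_∞ - E_3 = 0 - (-1.51174444) = 1.51174444 eV
λ = hc/E = 1239.84 eV·nm / 1.51174444 eV = 820.1386 nm

This energy equals the ionization energy from the n = 3 state of hydrogen.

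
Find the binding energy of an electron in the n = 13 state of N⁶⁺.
3.94485 eV

The ionization energy is the energy needed to remove the electron completely (n → ∞).

For a hydrogen-like ion with Z = 7, E_n = -13.6057 Z² / n² eV.

At n = 13: E_13 = -13.6057 × 7² / 13² = -3.94484793 eV
At n = ∞: E_∞ = 0 eV

Ionization energy = E_∞ - E_13 = 0 - (-3.94484793) = 3.94484793 eV
Ionization energy ≈ 3.94485 eV

This is also called the binding energy of the electron in state n = 13.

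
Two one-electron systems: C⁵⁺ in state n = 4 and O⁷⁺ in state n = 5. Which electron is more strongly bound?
O⁷⁺ at n = 5 (E = -34.830592 eV)

Using E_n = -13.6057 Z² / n² eV:

C⁵⁺ (Z = 6) at n = 4:
E = -13.6057 × 6² / 4² = -13.6057 × 36 / 16 = -30.612825000 eV

O⁷⁺ (Z = 8) at n = 5:
E = -13.6057 × 8² / 5² = -13.6057 × 64 / 25 = -34.830592000 eV

Since -34.830592000 eV < -30.612825000 eV,
O⁷⁺ at n = 5 is more tightly bound (requires more energy to ionize).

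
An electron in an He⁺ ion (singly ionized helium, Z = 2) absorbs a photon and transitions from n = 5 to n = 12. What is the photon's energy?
1.79898 eV

The energy levels of a hydrogen-like atom are E_n = -13.6057 Z² eV / n².

Energy at n = 5: E_5 = -13.6057 × 2² / 5² = -2.17691200 eV
Energy at n = 12: E_12 = -13.6057 × 2² / 12² = -0.37793611 eV

The excitation energy is the difference:
ΔE = E_12 - E_5
ΔE = -0.37793611 - (-2.17691200)
ΔE = 1.79898 eV

Since this is positive, energy must be absorbed (photon absorption).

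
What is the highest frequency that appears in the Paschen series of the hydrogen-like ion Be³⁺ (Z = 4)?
5.85e+15 Hz

The series limit corresponds to the transition from n = ∞ to n = 3.
This is the highest energy (shortest wavelength) transition in the Paschen series.

E_∞ = 0 eV
E_3 = -13.6057 × 4² / 3² = -24.18791 eV

Energy at series limit:
ΔE = E_∞ - E_3 = 0 - (-24.18791) = 24.18791 eV
E = 24.18791 eV × (1.602177 × 10⁻¹⁹ J/eV) = 3.8753e-18 J
f = E/h = 3.8753e-18 J / (6.62607 × 10⁻³⁴ J·s) = 5.85e+15 Hz

This energy equals the ionization energy from the n = 3 state of Be³⁺.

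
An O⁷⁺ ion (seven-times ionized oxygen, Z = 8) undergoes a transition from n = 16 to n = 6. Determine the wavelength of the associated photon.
59.64645 nm

First, find the transition energy using E_n = -13.6057 Z² / n² eV:
E_16 = -13.6057 × 8² / 16² = -3.4014250 eV
E_6 = -13.6057 × 8² / 6² = -24.1879111 eV

Photon energy: |ΔE| = |E_6 - E_16| = 20.7864861 eV

Convert to wavelength using E = hc/λ with hc = 1239.84 eV·nm:
λ = hc/E = 1239.84 eV·nm / 20.7864861 eV
λ = 59.64645 nm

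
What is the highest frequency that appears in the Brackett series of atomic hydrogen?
2.056e+14 Hz

The series limit corresponds to the transition from n = ∞ to n = 4.
This is the highest energy (shortest wavelength) transition in the Brackett series.

E_∞ = 0 eV
E_4 = -13.6057 / 4² = -0.8503563 eV

Energy at series limit:
ΔE = E_∞ - E_4 = 0 - (-0.8503563) = 0.8503563 eV
E = 0.8503563 eV × (1.602177 × 10⁻¹⁹ J/eV) = 1.36242e-19 J
f = E/h = 1.36242e-19 J / (6.62607 × 10⁻³⁴ J·s) = 2.056e+14 Hz

This energy equals the ionization energy from the n = 4 state of hydrogen.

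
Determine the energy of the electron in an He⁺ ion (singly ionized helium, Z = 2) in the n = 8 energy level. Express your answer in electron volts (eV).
-0.850 eV

The energy levels of a hydrogen-like atom are given by:
E_n = -13.6057 Z² / n² eV  (with Z = 2 for He⁺)

For n = 8:
E_8 = -13.6057 × 2² / 8²
E_8 = -13.6057 × 4 / 64
E_8 = -0.850 eV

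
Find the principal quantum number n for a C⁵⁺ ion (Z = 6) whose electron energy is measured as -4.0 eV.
n = 11

The exact energy levels follow E_n = -13.6057 Z² / n² eV with Z = 6.

The measured value (-4.0 eV) is reported to only 2 significant figures, so we must test candidate n values and see which one matches to that precision.

Candidate energies:
  n = 9:  E = -13.6057 × 6² / 9² = -6.046978 eV
  n = 10:  E = -13.6057 × 6² / 10² = -4.898052 eV
  n = 11:  E = -13.6057 × 6² / 11² = -4.047977 eV  ← matches
  n = 12:  E = -13.6057 × 6² / 12² = -3.401425 eV
  n = 13:  E = -13.6057 × 6² / 13² = -2.898256 eV

Checking against the measurement of -4.0 eV (2 sig figs), only n = 11 agrees:
E_11 = -4.047977 eV, which rounds to -4.0 eV ✓

Therefore n = 11.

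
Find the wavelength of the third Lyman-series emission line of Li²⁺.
10.80 nm

The lines of a series are numbered from the longest wavelength (smallest ΔE) outward; the third line is the transition from n = n_f + 3 to n_f.
The Lyman series has all transitions ending at n_f = 1.

For Li²⁺ (Z = 3), the third line (γ-line) is the jump from n = 4 to n = 1:
E_4 = -13.6057 × 3² / 4² = -7.6532 eV
E_1 = -13.6057 × 3² / 1² = -122.4513 eV
ΔE = E_4 - E_1 = 114.7981 eV

λ = hc/E = 1239.84 eV·nm / 114.7981 eV
λ = 10.80 nm

This is the γ-line of the Lyman series in Li²⁺.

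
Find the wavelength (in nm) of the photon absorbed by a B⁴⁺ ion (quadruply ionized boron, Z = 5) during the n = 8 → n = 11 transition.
495.22 nm

First, find the transition energy using E_n = -13.6057 Z² / n² eV:
E_8 = -13.6057 × 5² / 8² = -5.314727 eV
E_11 = -13.6057 × 5² / 11² = -2.811095 eV

Photon energy: |ΔE| = |E_11 - E_8| = 2.503632 eV

Convert to wavelength using E = hc/λ with hc = 1239.84 eV·nm:
λ = hc/E = 1239.84 eV·nm / 2.503632 eV
λ = 495.22 nm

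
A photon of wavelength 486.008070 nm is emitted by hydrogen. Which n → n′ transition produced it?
n = 4 → n = 2

First, find the photon energy from the wavelength (hc = 1239.84 eV·nm):
E = hc/λ = 1239.84 eV·nm / 486.008070 nm = 2.5510688 eV

The energy levels of hydrogen satisfy E_n = -13.6057 / n² eV, so an emission n_i → n_f releases
ΔE = 13.6057 × (1/n_f² − 1/n_i²) eV.

Setting ΔE equal to the photon energy:
1/n_f² − 1/n_i² = 2.5510688 / 13.6057 = 0.18750000

Since 1/n_i² must be positive, we need 1/n_f² > 0.18750000, i.e. n_f ≤ 2. For each allowed n_f, solve n_i = (1/n_f² − 0.18750000)^(−1/2) and check whether it is a whole number:
  n_f = 1: 1/n_i² = 1.00000000 − 0.18750000 = 0.81250000 → n_i = 1.109  (not an integer) ✗
  n_f = 2: 1/n_i² = 0.25000000 − 0.18750000 = 0.06250000 → n_i = 4.000  → integer, n_i = 4 ✓

Only n_f = 2 gives an integer upper level, n_i = 4.

The transition is from n = 4 to n = 2 (emission).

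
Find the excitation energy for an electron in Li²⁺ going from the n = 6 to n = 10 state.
2.177 eV

The energy levels of a hydrogen-like atom are E_n = -13.6057 Z² eV / n².

Energy at n = 6: E_6 = -13.6057 × 3² / 6² = -3.401425 eV
Energy at n = 10: E_10 = -13.6057 × 3² / 10² = -1.224513 eV

The excitation energy is the difference:
ΔE = E_10 - E_6
ΔE = -1.224513 - (-3.401425)
ΔE = 2.177 eV

Since this is positive, energy must be absorbed (photon absorption).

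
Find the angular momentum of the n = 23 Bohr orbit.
2.4255e-33 J·s (or 23ℏ)

In the Bohr model, angular momentum is quantized:
L = nℏ

where ℏ = h/(2π) = 1.054572e-34 J·s

For n = 23:
L = 23 × 1.054572e-34 J·s
L = 2.4255e-33 J·s

This can also be written as L = 23ℏ.
The angular momentum is an integer multiple of the reduced Planck constant.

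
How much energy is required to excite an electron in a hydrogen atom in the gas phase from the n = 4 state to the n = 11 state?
0.74 eV

The energy levels of a hydrogen-like atom are E_n = -13.6057 eV / n².

Energy at n = 4: E_4 = -13.6057 / 4² = -0.85036 eV
Energy at n = 11: E_11 = -13.6057 / 11² = -0.11244 eV

The excitation energy is the difference:
ΔE = E_11 - E_4
ΔE = -0.11244 - (-0.85036)
ΔE = 0.74 eV

Since this is positive, energy must be absorbed (photon absorption).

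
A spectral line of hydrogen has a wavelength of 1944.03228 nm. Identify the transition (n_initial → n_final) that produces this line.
n = 8 → n = 4

First, find the photon energy from the wavelength (hc = 1239.84 eV·nm):
E = hc/λ = 1239.84 eV·nm / 1944.03228 nm = 0.63776719 eV

The energy levels of hydrogen satisfy E_n = -13.6057 / n² eV, so an emission n_i → n_f releases
ΔE = 13.6057 × (1/n_f² − 1/n_i²) eV.

Setting ΔE equal to the photon energy:
1/n_f² − 1/n_i² = 0.63776719 / 13.6057 = 0.046875000

Since 1/n_i² must be positive, we need 1/n_f² > 0.046875000, i.e. n_f ≤ 4. For each allowed n_f, solve n_i = (1/n_f² − 0.046875000)^(−1/2) and check whether it is a whole number:
  n_f = 1: 1/n_i² = 1.000000000 − 0.046875000 = 0.953125000 → n_i = 1.024  (not an integer) ✗
  n_f = 2: 1/n_i² = 0.250000000 − 0.046875000 = 0.203125000 → n_i = 2.219  (not an integer) ✗
  n_f = 3: 1/n_i² = 0.111111111 − 0.046875000 = 0.064236111 → n_i = 3.946  (not an integer) ✗
  n_f = 4: 1/n_i² = 0.062500000 − 0.046875000 = 0.015625000 → n_i = 8.000  → integer, n_i = 8 ✓

Only n_f = 4 gives an integer upper level, n_i = 8.

The transition is from n = 8 to n = 4 (emission).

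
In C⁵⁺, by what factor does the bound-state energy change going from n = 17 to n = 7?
5.897959

Using E_n = -13.6057 Z² / n² eV with Z = 6:

E_7 = -13.6057 × 6² / 7² = -489.8052 / 49 = -9.996024489796 eV
E_17 = -13.6057 × 6² / 17² = -489.8052 / 289 = -1.694827681661 eV

The ratio is:
E_7/E_17 = (-9.996024489796) / (-1.694827681661)
E_7/E_17 = (-489.8052/49) / (-489.8052/289)
E_7/E_17 = 289/49
E_7/E_17 = 5.897959
(Note: the Z² factors cancel in the ratio.)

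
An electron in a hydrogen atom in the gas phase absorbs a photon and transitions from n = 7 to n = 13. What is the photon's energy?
0.197 eV

The energy levels of a hydrogen-like atom are E_n = -13.6057 eV / n².

Energy at n = 7: E_7 = -13.6057 / 7² = -0.277667 eV
Energy at n = 13: E_13 = -13.6057 / 13² = -0.080507 eV

The excitation energy is the difference:
ΔE = E_13 - E_7
ΔE = -0.080507 - (-0.277667)
ΔE = 0.197 eV

Since this is positive, energy must be absorbed (photon absorption).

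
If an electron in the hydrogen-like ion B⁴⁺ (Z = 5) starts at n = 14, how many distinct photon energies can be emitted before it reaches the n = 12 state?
3

The electron can occupy levels n = 12, 13, ..., 14 during de-excitation — that is m = 14 - 12 + 1 = 3 distinct levels.

The number of distinct spectral lines equals the number of ways to choose 2 of these m levels (each pair gives one possible emission transition):

Number of lines = m(m-1)/2 = 3×2/2 = 3

These correspond to all possible transitions between the 3 levels:
14 → 13, 14 → 12, 13 → 12

Each transition produces a photon with a unique energy (and thus wavelength). This count does not depend on Z.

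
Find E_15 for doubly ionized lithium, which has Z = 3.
-0.5442 eV

For hydrogen-like ions, the energy levels scale with Z²:
E_n = -13.6057 Z² / n² eV

For Li²⁺ (Z = 3) at n = 15:
E_15 = -13.6057 × 3² / 15²
E_15 = -13.6057 × 9 / 225
E_15 = -122.4513 / 225
E_15 = -0.5442 eV

The energy is 9 times more negative than hydrogen at the same n due to the stronger nuclear charge.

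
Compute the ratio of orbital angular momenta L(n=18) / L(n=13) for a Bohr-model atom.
1.385

In the Bohr model, L_n = nℏ, so the ratio is purely the ratio of quantum numbers:

L_18/L_13 = 18ℏ / 13ℏ = 18/13 = 1.385

The angular momentum scales linearly with n.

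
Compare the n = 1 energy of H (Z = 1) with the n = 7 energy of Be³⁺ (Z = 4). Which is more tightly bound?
H at n = 1 (E = -13.61 eV)

Using E_n = -13.6057 Z² / n² eV:

H (Z = 1) at n = 1:
E = -13.6057 × 1² / 1² = -13.6057 × 1 / 1 = -13.60570 eV

Be³⁺ (Z = 4) at n = 7:
E = -13.6057 × 4² / 7² = -13.6057 × 16 / 49 = -4.44268 eV

Since -13.60570 eV < -4.44268 eV,
H at n = 1 is more tightly bound (requires more energy to ionize).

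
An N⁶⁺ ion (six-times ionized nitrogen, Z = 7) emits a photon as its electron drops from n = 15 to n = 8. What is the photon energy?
7.454 eV

The energy levels are E_n = -13.6057 Z² eV / n².

Energy at n = 15: E_15 = -13.6057 × 7² / 15² = -2.963019 eV
Energy at n = 8: E_8 = -13.6057 × 7² / 8² = -10.416864 eV

For emission (electron falling to lower state), the photon energy is:
E_photon = E_15 - E_8 = |-2.963019 - (-10.416864)|
E_photon = 7.454 eV

This energy is carried away by the emitted photon.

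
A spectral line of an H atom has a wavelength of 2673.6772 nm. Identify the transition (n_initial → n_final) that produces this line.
n = 13 → n = 5

First, find the photon energy from the wavelength (hc = 1239.84 eV·nm):
E = hc/λ = 1239.84 eV·nm / 2673.6772 nm = 0.46372090 eV

The energy levels of hydrogen satisfy E_n = -13.6057 / n² eV, so an emission n_i → n_f releases
ΔE = 13.6057 × (1/n_f² − 1/n_i²) eV.

Setting ΔE equal to the photon energy:
1/n_f² − 1/n_i² = 0.46372090 / 13.6057 = 0.034082840

Since 1/n_i² must be positive, we need 1/n_f² > 0.034082840, i.e. n_f ≤ 5. For each allowed n_f, solve n_i = (1/n_f² − 0.034082840)^(−1/2) and check whether it is a whole number:
  n_f = 1: 1/n_i² = 1.000000000 − 0.034082840 = 0.965917160 → n_i = 1.017  (not an integer) ✗
  n_f = 2: 1/n_i² = 0.250000000 − 0.034082840 = 0.215917160 → n_i = 2.152  (not an integer) ✗
  n_f = 3: 1/n_i² = 0.111111111 − 0.034082840 = 0.077028271 → n_i = 3.603  (not an integer) ✗
  n_f = 4: 1/n_i² = 0.062500000 − 0.034082840 = 0.028417160 → n_i = 5.932  (not an integer) ✗
  n_f = 5: 1/n_i² = 0.040000000 − 0.034082840 = 0.005917160 → n_i = 13.000  → integer, n_i = 13 ✓

Only n_f = 5 gives an integer upper level, n_i = 13.

The transition is from n = 13 to n = 5 (emission).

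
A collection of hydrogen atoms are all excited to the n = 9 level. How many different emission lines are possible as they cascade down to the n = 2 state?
28

The electron can occupy levels n = 2, 3, ..., 9 during de-excitation — that is m = 9 - 2 + 1 = 8 distinct levels.

The number of distinct spectral lines equals the number of ways to choose 2 of these m levels (each pair gives one possible emission transition):

Number of lines = m(m-1)/2 = 8×7/2 = 28

These correspond to all possible transitions between the 8 levels:
9 → 8, 9 → 7, 9 → 6, 9 → 5, 9 → 4, 9 → 3, 9 → 2, 8 → 7...

Each transition produces a photon with a unique energy (and thus wavelength). This count does not depend on Z.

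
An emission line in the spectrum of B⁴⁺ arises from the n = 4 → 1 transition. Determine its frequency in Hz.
7.71057e+16 Hz

First, find the transition energy:
E_4 = -13.6057 × 5² / 4² = -21.25890625 eV
E_1 = -13.6057 × 5² / 1² = -340.14250000 eV
|ΔE| = |E_1 - E_4| = 318.88359375 eV

Convert to Joules: E = 318.88359375 eV × (1.602177 × 10⁻¹⁹ J/eV) = 5.1090796e-17 J

Using E = hf:
f = E/h = 5.1090796e-17 J / (6.62607 × 10⁻³⁴ J·s)
f = 7.71057e+16 Hz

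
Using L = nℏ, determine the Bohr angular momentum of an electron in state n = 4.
4.218e-34 J·s (or 4ℏ)

In the Bohr model, angular momentum is quantized:
L = nℏ

where ℏ = h/(2π) = 1.05457e-34 J·s

For n = 4:
L = 4 × 1.05457e-34 J·s
L = 4.218e-34 J·s

This can also be written as L = 4ℏ.
The angular momentum is an integer multiple of the reduced Planck constant.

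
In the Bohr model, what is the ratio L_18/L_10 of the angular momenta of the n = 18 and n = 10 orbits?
1.80

In the Bohr model, L_n = nℏ, so the ratio is purely the ratio of quantum numbers:

L_18/L_10 = 18ℏ / 10ℏ = 18/10 = 1.80

The angular momentum scales linearly with n.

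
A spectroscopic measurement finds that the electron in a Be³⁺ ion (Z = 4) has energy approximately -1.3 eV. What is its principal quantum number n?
n = 13

The exact energy levels follow E_n = -13.6057 Z² / n² eV with Z = 4.

The measured value (-1.3 eV) is reported to only 2 significant figures, so we must test candidate n values and see which one matches to that precision.

Candidate energies:
  n = 11:  E = -13.6057 × 4² / 11² = -1.799101 eV
  n = 12:  E = -13.6057 × 4² / 12² = -1.511744 eV
  n = 13:  E = -13.6057 × 4² / 13² = -1.288114 eV  ← matches
  n = 14:  E = -13.6057 × 4² / 14² = -1.110669 eV
  n = 15:  E = -13.6057 × 4² / 15² = -0.967516 eV

Checking against the measurement of -1.3 eV (2 sig figs), only n = 13 agrees:
E_13 = -1.288114 eV, which rounds to -1.3 eV ✓

Therefore n = 13.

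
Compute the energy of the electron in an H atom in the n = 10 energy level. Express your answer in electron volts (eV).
-0.136057 eV

The energy levels of a hydrogen-like atom are given by:
E_n = -13.6057 eV / n²

For n = 10:
E_10 = -13.6057 eV / 10²
E_10 = -13.6057 eV / 100
E_10 = -0.136057 eV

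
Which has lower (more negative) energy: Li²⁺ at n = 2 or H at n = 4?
Li²⁺ at n = 2 (E = -30.6128 eV)

Using E_n = -13.6057 Z² / n² eV:

Li²⁺ (Z = 3) at n = 2:
E = -13.6057 × 3² / 2² = -13.6057 × 9 / 4 = -30.6128250 eV

H (Z = 1) at n = 4:
E = -13.6057 × 1² / 4² = -13.6057 × 1 / 16 = -0.8503563 eV

Since -30.6128250 eV < -0.8503563 eV,
Li²⁺ at n = 2 is more tightly bound (requires more energy to ionize).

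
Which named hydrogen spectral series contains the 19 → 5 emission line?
Pfund series

The spectral series in hydrogen are named based on the final (lower) energy level:
- Lyman series: n_final = 1 (ultraviolet)
- Balmer series: n_final = 2 (visible/near-UV)
- Paschen series: n_final = 3 (infrared)
- Brackett series: n_final = 4 (infrared)
- Pfund series: n_final = 5 (far infrared)

Since this transition ends at n = 5, it belongs to the Pfund series.

For reference, this 19 → 5 line has photon energy
ΔE = 13.6057 eV × (1/5² - 1/19²) = 0.50653908033 eV,
corresponding to wavelength λ = hc/ΔE = 1239.84 eV·nm / 0.50653908033 eV = 2447.66899 nm in the far infrared region.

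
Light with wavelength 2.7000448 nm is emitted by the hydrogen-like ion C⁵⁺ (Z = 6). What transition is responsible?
n = 4 → n = 1

First, find the photon energy from the wavelength (hc = 1239.84 eV·nm):
E = hc/λ = 1239.84 eV·nm / 2.7000448 nm = 459.19238 eV

The energy levels of C⁵⁺ satisfy E_n = -13.6057 × 6² / n² eV, so an emission n_i → n_f releases
ΔE = 13.6057 × 6² × (1/n_f² − 1/n_i²) eV.

Setting ΔE equal to the photon energy:
1/n_f² − 1/n_i² = 459.19238 / (13.6057 × 6²) = 0.93750001

Since 1/n_i² must be positive, we need 1/n_f² > 0.93750001, i.e. n_f ≤ 1. For each allowed n_f, solve n_i = (1/n_f² − 0.93750001)^(−1/2) and check whether it is a whole number:
  n_f = 1: 1/n_i² = 1.00000000 − 0.93750001 = 0.06249999 → n_i = 4.000  → integer, n_i = 4 ✓

Only n_f = 1 gives an integer upper level, n_i = 4.

The transition is from n = 4 to n = 1 (emission).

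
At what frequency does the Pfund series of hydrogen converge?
1.32e+14 Hz

The series limit corresponds to the transition from n = ∞ to n = 5.
This is the highest energy (shortest wavelength) transition in the Pfund series.

E_∞ = 0 eV
E_5 = -13.6057 / 5² = -0.544228 eV

Energy at series limit:
ΔE = E_∞ - E_5 = 0 - (-0.544228) = 0.544228 eV
E = 0.544228 eV × (1.602177 × 10⁻¹⁹ J/eV) = 8.7195e-20 J
f = E/h = 8.7195e-20 J / (6.62607 × 10⁻³⁴ J·s) = 1.32e+14 Hz

This energy equals the ionization energy from the n = 5 state of hydrogen.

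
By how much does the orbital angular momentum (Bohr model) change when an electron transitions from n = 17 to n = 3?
1.47640e-33 J·s (or 14ℏ)

In the Bohr model, L_n = nℏ where ℏ = 1.0545718e-34 J·s.

L_17 = 17ℏ = 1.7927721e-33 J·s
L_3 = 3ℏ = 3.1637154e-34 J·s

ΔL = L_17 - L_3 = (17 - 3)ℏ = 14ℏ
ΔL = 14 × 1.0545718e-34 J·s = 1.47640e-33 J·s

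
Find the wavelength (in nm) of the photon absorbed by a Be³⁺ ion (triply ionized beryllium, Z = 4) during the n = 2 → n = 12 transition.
23.4325 nm

First, find the transition energy using E_n = -13.6057 Z² / n² eV:
E_2 = -13.6057 × 4² / 2² = -54.422800 eV
E_12 = -13.6057 × 4² / 12² = -1.511744 eV

Photon energy: |ΔE| = |E_12 - E_2| = 52.911056 eV

Convert to wavelength using E = hc/λ with hc = 1239.84 eV·nm:
λ = hc/E = 1239.84 eV·nm / 52.911056 eV
λ = 23.4325 nm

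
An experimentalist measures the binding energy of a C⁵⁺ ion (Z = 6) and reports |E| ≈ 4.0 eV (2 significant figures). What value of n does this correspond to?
n = 11

The exact energy levels follow E_n = -13.6057 Z² / n² eV with Z = 6.

The measured value (-4.0 eV) is reported to only 2 significant figures, so we must test candidate n values and see which one matches to that precision.

Candidate energies:
  n = 9:  E = -13.6057 × 6² / 9² = -6.04698 eV
  n = 10:  E = -13.6057 × 6² / 10² = -4.89805 eV
  n = 11:  E = -13.6057 × 6² / 11² = -4.04798 eV  ← matches
  n = 12:  E = -13.6057 × 6² / 12² = -3.40143 eV
  n = 13:  E = -13.6057 × 6² / 13² = -2.89826 eV

Checking against the measurement of -4.0 eV (2 sig figs), only n = 11 agrees:
E_11 = -4.04798 eV, which rounds to -4.0 eV ✓

Therefore n = 11.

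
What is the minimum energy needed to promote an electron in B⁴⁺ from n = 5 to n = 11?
10.79460 eV

The energy levels of a hydrogen-like atom are E_n = -13.6057 Z² eV / n².

Energy at n = 5: E_5 = -13.6057 × 5² / 5² = -13.60570000 eV
Energy at n = 11: E_11 = -13.6057 × 5² / 11² = -2.81109504 eV

The excitation energy is the difference:
ΔE = E_11 - E_5
ΔE = -2.81109504 - (-13.60570000)
ΔE = 10.79460 eV

Since this is positive, energy must be absorbed (photon absorption).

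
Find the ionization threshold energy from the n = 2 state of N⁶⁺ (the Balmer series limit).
166.66983 eV

The series limit corresponds to the transition from n = ∞ to n = 2.
This is the highest energy (shortest wavelength) transition in the Balmer series.

E_∞ = 0 eV
E_2 = -13.6057 × 7² / 2² = -166.66983 eV

Energy at series limit:
ΔE = E_∞ - E_2 = 0 - (-166.66983) = 166.66983 eV

This energy equals the ionization energy from the n = 2 state of N⁶⁺.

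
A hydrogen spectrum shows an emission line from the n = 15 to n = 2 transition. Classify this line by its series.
Balmer series

The spectral series in hydrogen are named based on the final (lower) energy level:
- Lyman series: n_final = 1 (ultraviolet)
- Balmer series: n_final = 2 (visible/near-UV)
- Paschen series: n_final = 3 (infrared)
- Brackett series: n_final = 4 (infrared)
- Pfund series: n_final = 5 (far infrared)

Since this transition ends at n = 2, it belongs to the Balmer series.

For reference, this 15 → 2 line has photon energy
ΔE = 13.6057 eV × (1/2² - 1/15²) = 3.34095522 eV,
corresponding to wavelength λ = hc/ΔE = 1239.84 eV·nm / 3.34095522 eV = 371.1034 nm in the visible/near-UV region.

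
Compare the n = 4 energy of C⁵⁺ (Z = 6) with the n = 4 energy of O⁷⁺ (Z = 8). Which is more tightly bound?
O⁷⁺ at n = 4 (E = -54.42280 eV)

Using E_n = -13.6057 Z² / n² eV:

C⁵⁺ (Z = 6) at n = 4:
E = -13.6057 × 6² / 4² = -13.6057 × 36 / 16 = -30.61282500 eV

O⁷⁺ (Z = 8) at n = 4:
E = -13.6057 × 8² / 4² = -13.6057 × 64 / 16 = -54.42280000 eV

Since -54.42280000 eV < -30.61282500 eV,
O⁷⁺ at n = 4 is more tightly bound (requires more energy to ionize).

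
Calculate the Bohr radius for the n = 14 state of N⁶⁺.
1.4817 nm (or 14.8170 Å)

The Bohr radius formula is:
r_n = n² a₀ / Z

where a₀ = 0.0529177 nm is the Bohr radius.

For N⁶⁺ (Z = 7) at n = 14:
r_14 = 14² × 0.0529177 nm / 7
r_14 = 196 × 0.0529177 nm / 7
r_14 = 10.37187 nm / 7
r_14 = 1.4817 nm

The electron orbits at approximately 1.4817 nm from the nucleus.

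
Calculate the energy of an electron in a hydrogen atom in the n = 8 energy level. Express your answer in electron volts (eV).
-0.21259 eV

The energy levels of a hydrogen-like atom are given by:
E_n = -13.6057 eV / n²

For n = 8:
E_8 = -13.6057 eV / 8²
E_8 = -13.6057 eV / 64
E_8 = -0.21259 eV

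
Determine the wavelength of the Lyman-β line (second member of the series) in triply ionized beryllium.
6.407 nm

The lines of a series are numbered from the longest wavelength (smallest ΔE) outward; the second line is the transition from n = n_f + 2 to n_f.
The Lyman series has all transitions ending at n_f = 1.

For Be³⁺ (Z = 4), the second line (β-line) is the jump from n = 3 to n = 1:
E_3 = -13.6057 × 4² / 3² = -24.18791 eV
E_1 = -13.6057 × 4² / 1² = -217.69120 eV
ΔE = E_3 - E_1 = 193.50329 eV

λ = hc/E = 1239.84 eV·nm / 193.50329 eV
λ = 6.407 nm

This is the β-line of the Lyman series in Be³⁺.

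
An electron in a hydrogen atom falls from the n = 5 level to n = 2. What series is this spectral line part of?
Balmer series

The spectral series in hydrogen are named based on the final (lower) energy level:
- Lyman series: n_final = 1 (ultraviolet)
- Balmer series: n_final = 2 (visible/near-UV)
- Paschen series: n_final = 3 (infrared)
- Brackett series: n_final = 4 (infrared)
- Pfund series: n_final = 5 (far infrared)

Since this transition ends at n = 2, it belongs to the Balmer series.

For reference, this 5 → 2 line has photon energy
ΔE = 13.6057 eV × (1/2² - 1/5²) = 2.8571970 eV,
corresponding to wavelength λ = hc/ΔE = 1239.84 eV·nm / 2.8571970 eV = 433.936 nm in the visible/near-UV region.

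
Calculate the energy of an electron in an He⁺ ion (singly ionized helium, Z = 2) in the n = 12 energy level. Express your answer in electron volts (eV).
-0.38 eV

The energy levels of a hydrogen-like atom are given by:
E_n = -13.6057 Z² / n² eV  (with Z = 2 for He⁺)

For n = 12:
E_12 = -13.6057 × 2² / 12²
E_12 = -13.6057 × 4 / 144
E_12 = -0.38 eV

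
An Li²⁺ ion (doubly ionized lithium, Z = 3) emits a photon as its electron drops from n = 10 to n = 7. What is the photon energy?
1.2745 eV

The energy levels are E_n = -13.6057 Z² eV / n².

Energy at n = 10: E_10 = -13.6057 × 3² / 10² = -1.2245130 eV
Energy at n = 7: E_7 = -13.6057 × 3² / 7² = -2.4990061 eV

For emission (electron falling to lower state), the photon energy is:
E_photon = E_10 - E_7 = |-1.2245130 - (-2.4990061)|
E_photon = 1.2745 eV

This energy is carried away by the emitted photon.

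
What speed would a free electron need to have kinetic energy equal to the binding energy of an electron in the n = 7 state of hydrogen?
3.12528e+05 m/s (or 0.10425% of c)

The binding energy at n = 7 for hydrogen is:
E_7 = -13.6057/7² = -0.277667347 eV
|E_7| = 0.277667347 eV

Convert to Joules:
KE = 0.277667347 eV × (1.602177 × 10⁻¹⁹ J/eV) = 4.4487224e-20 J

Using KE = ½mv²:
v = √(2·KE/m_e)
v = √(2 × 4.4487224e-20 J / 9.10938 × 10⁻³¹ kg)
v = 3.12528e+05 m/s

This is approximately 0.10425% the speed of light.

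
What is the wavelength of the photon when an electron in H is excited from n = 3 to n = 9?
922.65595 nm

First, find the transition energy using E_n = -13.6057 / n² eV:
E_3 = -13.6057 / 3² = -1.511744444 eV
E_9 = -13.6057 / 9² = -0.167971605 eV

Photon energy: |ΔE| = |E_9 - E_3| = 1.343772839 eV

Convert to wavelength using E = hc/λ with hc = 1239.84 eV·nm:
λ = hc/E = 1239.84 eV·nm / 1.343772839 eV
λ = 922.65595 nm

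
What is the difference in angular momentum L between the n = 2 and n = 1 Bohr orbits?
1.05e-34 J·s (or 1ℏ)

In the Bohr model, L_n = nℏ where ℏ = 1.0546e-34 J·s.

L_2 = 2ℏ = 2.1092e-34 J·s
L_1 = 1ℏ = 1.0546e-34 J·s

ΔL = L_2 - L_1 = (2 - 1)ℏ = 1ℏ
ΔL = 1 × 1.0546e-34 J·s = 1.05e-34 J·s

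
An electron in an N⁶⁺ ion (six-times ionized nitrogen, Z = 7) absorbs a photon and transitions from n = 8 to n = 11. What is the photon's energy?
4.91 eV

The energy levels of a hydrogen-like atom are E_n = -13.6057 Z² eV / n².

Energy at n = 8: E_8 = -13.6057 × 7² / 8² = -10.41686 eV
Energy at n = 11: E_11 = -13.6057 × 7² / 11² = -5.50975 eV

The excitation energy is the difference:
ΔE = E_11 - E_8
ΔE = -5.50975 - (-10.41686)
ΔE = 4.91 eV

Since this is positive, energy must be absorbed (photon absorption).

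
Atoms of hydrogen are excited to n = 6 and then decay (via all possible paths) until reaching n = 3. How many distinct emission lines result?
6

The electron can occupy levels n = 3, 4, ..., 6 during de-excitation — that is m = 6 - 3 + 1 = 4 distinct levels.

The number of distinct spectral lines equals the number of ways to choose 2 of these m levels (each pair gives one possible emission transition):

Number of lines = m(m-1)/2 = 4×3/2 = 6

These correspond to all possible transitions between the 4 levels:
6 → 5, 6 → 4, 6 → 3, 5 → 4, 5 → 3, 4 → 3

Each transition produces a photon with a unique energy (and thus wavelength). This count does not depend on Z.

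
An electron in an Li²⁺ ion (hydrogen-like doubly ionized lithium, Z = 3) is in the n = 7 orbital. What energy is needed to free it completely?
2.499 eV

The ionization energy is the energy needed to remove the electron completely (n → ∞).

For a hydrogen-like ion with Z = 3, E_n = -13.6057 Z² / n² eV.

At n = 7: E_7 = -13.6057 × 3² / 7² = -2.499006 eV
At n = ∞: E_∞ = 0 eV

Ionization energy = E_∞ - E_7 = 0 - (-2.499006) = 2.499006 eV
Ionization energy ≈ 2.499 eV

This is also called the binding energy of the electron in state n = 7.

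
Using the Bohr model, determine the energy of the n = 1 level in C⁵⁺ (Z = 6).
-489.805 eV

For hydrogen-like ions, the energy levels scale with Z²:
E_n = -13.6057 Z² / n² eV

For C⁵⁺ (Z = 6) at n = 1:
E_1 = -13.6057 × 6² / 1²
E_1 = -13.6057 × 36 / 1
E_1 = -489.8052 / 1
E_1 = -489.805 eV

The energy is 36 times more negative than hydrogen at the same n due to the stronger nuclear charge.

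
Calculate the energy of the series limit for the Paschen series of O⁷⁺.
96.752 eV

The series limit corresponds to the transition from n = ∞ to n = 3.
This is the highest energy (shortest wavelength) transition in the Paschen series.

E_∞ = 0 eV
E_3 = -13.6057 × 8² / 3² = -96.752 eV

Energy at series limit:
ΔE = E_∞ - E_3 = 0 - (-96.752) = 96.752 eV

This energy equals the ionization energy from the n = 3 state of O⁷⁺.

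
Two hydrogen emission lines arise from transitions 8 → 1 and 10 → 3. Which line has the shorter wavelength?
8 → 1

Calculate the energy for each transition:

Transition 8 → 1:
ΔE₁ = |E_1 - E_8| = |-13.6057/1² - (-13.6057/8²)|
ΔE₁ = |-13.60570000 - (-0.21258906)| = 13.39311 eV

Transition 10 → 3:
ΔE₂ = |E_3 - E_10| = |-13.6057/3² - (-13.6057/10²)|
ΔE₂ = |-1.51174444 - (-0.13605700)| = 1.37569 eV

Since 13.39311 eV > 1.37569 eV, the transition 8 → 1 emits the more energetic photon.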